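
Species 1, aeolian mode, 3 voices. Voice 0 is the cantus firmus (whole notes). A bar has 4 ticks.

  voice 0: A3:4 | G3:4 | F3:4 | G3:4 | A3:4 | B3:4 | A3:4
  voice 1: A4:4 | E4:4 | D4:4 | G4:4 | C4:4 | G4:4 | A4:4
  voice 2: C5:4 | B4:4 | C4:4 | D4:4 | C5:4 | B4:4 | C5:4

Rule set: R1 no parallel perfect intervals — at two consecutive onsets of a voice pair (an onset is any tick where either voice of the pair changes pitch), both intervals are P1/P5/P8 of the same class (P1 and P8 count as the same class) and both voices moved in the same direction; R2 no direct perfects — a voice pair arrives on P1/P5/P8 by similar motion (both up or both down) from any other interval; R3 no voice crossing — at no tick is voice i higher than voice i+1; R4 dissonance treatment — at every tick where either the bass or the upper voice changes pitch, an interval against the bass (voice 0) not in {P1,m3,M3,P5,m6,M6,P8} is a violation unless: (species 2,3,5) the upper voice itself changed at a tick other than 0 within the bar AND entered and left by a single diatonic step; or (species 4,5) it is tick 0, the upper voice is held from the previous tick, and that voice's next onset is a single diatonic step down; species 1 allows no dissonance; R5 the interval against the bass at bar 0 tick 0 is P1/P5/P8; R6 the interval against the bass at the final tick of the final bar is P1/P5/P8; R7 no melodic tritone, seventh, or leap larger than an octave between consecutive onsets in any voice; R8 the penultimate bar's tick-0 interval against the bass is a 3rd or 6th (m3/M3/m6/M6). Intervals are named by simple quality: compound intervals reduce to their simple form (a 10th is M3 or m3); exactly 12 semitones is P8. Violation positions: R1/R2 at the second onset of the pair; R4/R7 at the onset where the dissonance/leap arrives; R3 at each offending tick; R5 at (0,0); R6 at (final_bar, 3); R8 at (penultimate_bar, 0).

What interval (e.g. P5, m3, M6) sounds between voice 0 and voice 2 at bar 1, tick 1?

voice 0=G3 voice 2=B4 -> M3

M3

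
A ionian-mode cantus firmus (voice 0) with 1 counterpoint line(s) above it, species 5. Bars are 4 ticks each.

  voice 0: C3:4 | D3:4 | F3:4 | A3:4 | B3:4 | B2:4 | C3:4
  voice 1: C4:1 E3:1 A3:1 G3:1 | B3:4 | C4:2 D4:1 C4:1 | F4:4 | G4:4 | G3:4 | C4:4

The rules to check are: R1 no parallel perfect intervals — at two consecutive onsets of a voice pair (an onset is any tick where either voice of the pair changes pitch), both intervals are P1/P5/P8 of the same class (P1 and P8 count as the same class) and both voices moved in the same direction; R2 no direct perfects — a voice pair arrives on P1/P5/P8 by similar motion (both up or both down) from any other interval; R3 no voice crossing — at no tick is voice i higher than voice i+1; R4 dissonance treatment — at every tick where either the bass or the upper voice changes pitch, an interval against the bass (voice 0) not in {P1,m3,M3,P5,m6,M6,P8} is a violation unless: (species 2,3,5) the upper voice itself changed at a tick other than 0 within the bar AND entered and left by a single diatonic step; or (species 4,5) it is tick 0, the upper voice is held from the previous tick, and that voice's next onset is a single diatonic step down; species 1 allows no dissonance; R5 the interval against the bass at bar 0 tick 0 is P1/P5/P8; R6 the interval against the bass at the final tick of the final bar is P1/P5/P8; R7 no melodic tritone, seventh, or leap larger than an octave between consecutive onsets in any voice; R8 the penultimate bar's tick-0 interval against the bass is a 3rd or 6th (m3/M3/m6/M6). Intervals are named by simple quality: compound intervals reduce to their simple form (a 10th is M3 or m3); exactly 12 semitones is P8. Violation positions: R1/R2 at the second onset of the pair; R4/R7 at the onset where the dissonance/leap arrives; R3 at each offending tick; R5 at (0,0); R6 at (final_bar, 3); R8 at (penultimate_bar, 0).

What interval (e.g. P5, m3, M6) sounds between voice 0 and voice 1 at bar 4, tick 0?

m6

voice 0=B3 voice 1=G4 -> m6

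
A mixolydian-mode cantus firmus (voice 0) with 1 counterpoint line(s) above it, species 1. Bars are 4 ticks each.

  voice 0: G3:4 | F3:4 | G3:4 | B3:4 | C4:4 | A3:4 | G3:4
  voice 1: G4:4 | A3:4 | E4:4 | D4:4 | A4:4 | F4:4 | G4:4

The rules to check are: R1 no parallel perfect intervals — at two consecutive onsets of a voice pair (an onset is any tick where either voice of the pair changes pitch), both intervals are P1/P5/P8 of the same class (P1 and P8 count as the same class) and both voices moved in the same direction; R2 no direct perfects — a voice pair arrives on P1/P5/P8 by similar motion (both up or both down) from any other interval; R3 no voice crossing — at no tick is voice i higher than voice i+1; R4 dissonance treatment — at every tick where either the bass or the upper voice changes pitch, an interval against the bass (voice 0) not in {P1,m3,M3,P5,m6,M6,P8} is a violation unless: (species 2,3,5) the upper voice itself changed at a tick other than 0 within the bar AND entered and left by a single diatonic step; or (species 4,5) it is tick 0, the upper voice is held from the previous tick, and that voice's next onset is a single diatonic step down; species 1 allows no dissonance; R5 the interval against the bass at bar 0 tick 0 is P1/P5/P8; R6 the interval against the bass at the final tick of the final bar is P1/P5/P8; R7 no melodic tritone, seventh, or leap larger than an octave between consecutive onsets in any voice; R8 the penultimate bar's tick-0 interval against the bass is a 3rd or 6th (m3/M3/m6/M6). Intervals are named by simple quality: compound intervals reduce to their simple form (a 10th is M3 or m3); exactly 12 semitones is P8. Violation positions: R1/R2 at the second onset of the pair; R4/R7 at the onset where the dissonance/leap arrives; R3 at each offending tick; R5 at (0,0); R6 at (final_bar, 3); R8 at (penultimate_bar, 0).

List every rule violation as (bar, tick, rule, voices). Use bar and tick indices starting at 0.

(1, 0, R7, (1,))

bar 0: v0=G3 v1=G4 downbeat P8
bar 1: v0=F3 v1=A3 downbeat M3
bar 2: v0=G3 v1=E4 downbeat M6
bar 3: v0=B3 v1=D4 downbeat m3
bar 4: v0=C4 v1=A4 downbeat M6
bar 5: v0=A3 v1=F4 downbeat m6
bar 6: v0=G3 v1=G4 downbeat P8
  -> R7 @ bar 1 tick 0 v(1,): G4->A3 leap 10st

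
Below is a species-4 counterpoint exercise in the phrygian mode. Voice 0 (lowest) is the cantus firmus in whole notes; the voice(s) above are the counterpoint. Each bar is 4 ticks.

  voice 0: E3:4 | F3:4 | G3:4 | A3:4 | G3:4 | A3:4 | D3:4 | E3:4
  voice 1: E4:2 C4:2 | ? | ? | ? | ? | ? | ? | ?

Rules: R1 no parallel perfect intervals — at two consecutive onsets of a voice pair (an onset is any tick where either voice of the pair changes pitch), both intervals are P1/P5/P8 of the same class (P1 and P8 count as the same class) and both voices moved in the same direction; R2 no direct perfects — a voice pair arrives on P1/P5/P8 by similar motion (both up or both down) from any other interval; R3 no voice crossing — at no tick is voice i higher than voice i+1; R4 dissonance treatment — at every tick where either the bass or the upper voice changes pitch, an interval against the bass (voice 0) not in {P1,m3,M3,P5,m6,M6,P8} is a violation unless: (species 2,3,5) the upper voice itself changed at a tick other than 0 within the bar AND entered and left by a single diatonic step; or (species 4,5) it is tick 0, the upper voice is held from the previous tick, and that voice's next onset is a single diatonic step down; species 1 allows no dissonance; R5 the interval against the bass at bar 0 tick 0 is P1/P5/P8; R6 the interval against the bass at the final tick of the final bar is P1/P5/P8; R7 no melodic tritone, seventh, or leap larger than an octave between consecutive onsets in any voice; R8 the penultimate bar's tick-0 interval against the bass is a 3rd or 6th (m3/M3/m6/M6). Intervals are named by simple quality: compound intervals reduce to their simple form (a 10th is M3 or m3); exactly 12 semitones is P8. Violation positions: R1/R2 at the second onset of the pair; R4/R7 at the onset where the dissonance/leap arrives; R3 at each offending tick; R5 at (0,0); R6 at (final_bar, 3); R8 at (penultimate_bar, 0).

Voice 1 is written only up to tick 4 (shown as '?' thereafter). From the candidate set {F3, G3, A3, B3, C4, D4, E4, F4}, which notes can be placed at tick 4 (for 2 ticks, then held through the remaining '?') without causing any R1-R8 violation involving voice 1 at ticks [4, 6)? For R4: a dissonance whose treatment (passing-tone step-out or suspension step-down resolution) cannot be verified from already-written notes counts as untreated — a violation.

F3: legal
G3: violates R4
A3: legal
B3: violates R4
C4: legal
D4: legal
E4: violates R4
F4: violates R2

{A3, C4, D4, F3}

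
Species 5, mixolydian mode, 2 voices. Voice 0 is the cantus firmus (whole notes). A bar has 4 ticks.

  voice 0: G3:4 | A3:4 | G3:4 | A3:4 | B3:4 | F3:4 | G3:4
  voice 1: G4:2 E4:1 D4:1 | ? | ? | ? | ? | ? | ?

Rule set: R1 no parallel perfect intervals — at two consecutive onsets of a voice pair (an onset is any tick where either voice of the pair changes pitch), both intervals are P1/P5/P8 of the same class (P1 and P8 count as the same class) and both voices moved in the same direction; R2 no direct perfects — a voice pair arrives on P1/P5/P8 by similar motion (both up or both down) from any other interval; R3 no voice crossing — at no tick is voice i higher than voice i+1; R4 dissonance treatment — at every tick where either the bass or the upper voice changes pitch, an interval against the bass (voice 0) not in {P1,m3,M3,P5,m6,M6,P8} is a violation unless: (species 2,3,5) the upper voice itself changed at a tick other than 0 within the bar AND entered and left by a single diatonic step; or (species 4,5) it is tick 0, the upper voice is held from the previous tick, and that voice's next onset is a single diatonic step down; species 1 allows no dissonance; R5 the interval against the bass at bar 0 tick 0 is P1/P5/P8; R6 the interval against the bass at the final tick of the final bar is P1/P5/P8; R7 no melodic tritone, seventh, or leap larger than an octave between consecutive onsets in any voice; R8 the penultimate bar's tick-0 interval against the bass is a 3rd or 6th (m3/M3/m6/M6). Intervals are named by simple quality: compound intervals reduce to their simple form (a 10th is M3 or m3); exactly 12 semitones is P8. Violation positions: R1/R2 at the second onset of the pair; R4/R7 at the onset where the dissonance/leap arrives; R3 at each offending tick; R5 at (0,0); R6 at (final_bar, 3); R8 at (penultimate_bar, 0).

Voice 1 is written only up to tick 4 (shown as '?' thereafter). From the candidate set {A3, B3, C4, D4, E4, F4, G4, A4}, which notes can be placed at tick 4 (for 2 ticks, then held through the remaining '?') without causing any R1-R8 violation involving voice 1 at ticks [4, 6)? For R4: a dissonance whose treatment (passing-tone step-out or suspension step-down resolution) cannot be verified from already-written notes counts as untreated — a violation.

{A3, C4, F4}

A3: legal
B3: violates R4
C4: legal
D4: violates R4
E4: violates R1
F4: legal
G4: violates R4
A4: violates R2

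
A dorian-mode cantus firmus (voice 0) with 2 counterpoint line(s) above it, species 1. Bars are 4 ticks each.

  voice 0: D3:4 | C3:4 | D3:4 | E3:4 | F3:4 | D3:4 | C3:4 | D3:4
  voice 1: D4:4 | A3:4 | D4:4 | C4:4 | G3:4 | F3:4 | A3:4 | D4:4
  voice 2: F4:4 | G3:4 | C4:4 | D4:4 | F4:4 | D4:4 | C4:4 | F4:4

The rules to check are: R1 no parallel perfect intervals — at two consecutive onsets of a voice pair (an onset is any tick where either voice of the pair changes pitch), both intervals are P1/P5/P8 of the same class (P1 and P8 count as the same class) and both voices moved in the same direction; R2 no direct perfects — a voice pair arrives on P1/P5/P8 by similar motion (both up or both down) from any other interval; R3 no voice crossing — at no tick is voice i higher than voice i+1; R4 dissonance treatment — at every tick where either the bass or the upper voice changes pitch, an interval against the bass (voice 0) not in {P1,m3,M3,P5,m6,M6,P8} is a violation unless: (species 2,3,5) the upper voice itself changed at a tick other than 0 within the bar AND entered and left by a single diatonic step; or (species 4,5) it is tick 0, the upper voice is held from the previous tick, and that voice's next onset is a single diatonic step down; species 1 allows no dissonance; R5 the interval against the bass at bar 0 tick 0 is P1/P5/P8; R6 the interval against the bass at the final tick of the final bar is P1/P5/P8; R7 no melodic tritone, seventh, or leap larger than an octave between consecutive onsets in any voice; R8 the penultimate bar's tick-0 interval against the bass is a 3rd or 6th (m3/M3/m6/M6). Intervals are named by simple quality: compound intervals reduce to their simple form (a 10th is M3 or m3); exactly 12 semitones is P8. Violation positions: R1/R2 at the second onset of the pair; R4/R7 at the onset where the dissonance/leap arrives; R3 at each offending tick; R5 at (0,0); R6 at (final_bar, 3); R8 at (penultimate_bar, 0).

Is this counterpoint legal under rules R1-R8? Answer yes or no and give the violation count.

bar 0: v0=D3 v1=D4 v2=F4 (m3)
bar 1: v0=C3 v1=A3 v2=G3 (P5)
bar 2: v0=D3 v1=D4 v2=C4 (m7)
bar 3: v0=E3 v1=C4 v2=D4 (m7)
bar 4: v0=F3 v1=G3 v2=F4 (P8)
bar 5: v0=D3 v1=F3 v2=D4 (P8)
bar 6: v0=C3 v1=A3 v2=C4 (P8)
bar 7: v0=D3 v1=D4 v2=F4 (m3)
  R5 @ bar0.0: opens on m3
  R2 @ bar1.0: D3/F4 m3 -> C3/G3 P5 similar
  R3 @ bar1.0: A3 above G3
  R7 @ bar1.0: F4->G3 leap 10st
  R3 @ bar1.1: A3 above G3
  R3 @ bar1.2: A3 above G3
  R3 @ bar1.3: A3 above G3
  R2 @ bar2.0: C3/A3 M6 -> D3/D4 P8 similar
  R3 @ bar2.0: D4 above C4
  R4 @ bar2.0: D3/C4 m7 untreated
  R3 @ bar2.1: D4 above C4
  R3 @ bar2.2: D4 above C4
  R3 @ bar2.3: D4 above C4
  R4 @ bar3.0: E3/D4 m7 untreated
  R2 @ bar4.0: E3/D4 m7 -> F3/F4 P8 similar
  R4 @ bar4.0: F3/G3 M2 untreated
  R1 @ bar5.0: F3/F4 P8 -> D3/D4 P8 similar
  R1 @ bar6.0: D3/D4 P8 -> C3/C4 P8 similar
  R8 @ bar6.0: penult P8 not 3rd/6th
  R2 @ bar7.0: C3/A3 M6 -> D3/D4 P8 similar
  R6 @ bar7.3: closes on m3

No (21 violations)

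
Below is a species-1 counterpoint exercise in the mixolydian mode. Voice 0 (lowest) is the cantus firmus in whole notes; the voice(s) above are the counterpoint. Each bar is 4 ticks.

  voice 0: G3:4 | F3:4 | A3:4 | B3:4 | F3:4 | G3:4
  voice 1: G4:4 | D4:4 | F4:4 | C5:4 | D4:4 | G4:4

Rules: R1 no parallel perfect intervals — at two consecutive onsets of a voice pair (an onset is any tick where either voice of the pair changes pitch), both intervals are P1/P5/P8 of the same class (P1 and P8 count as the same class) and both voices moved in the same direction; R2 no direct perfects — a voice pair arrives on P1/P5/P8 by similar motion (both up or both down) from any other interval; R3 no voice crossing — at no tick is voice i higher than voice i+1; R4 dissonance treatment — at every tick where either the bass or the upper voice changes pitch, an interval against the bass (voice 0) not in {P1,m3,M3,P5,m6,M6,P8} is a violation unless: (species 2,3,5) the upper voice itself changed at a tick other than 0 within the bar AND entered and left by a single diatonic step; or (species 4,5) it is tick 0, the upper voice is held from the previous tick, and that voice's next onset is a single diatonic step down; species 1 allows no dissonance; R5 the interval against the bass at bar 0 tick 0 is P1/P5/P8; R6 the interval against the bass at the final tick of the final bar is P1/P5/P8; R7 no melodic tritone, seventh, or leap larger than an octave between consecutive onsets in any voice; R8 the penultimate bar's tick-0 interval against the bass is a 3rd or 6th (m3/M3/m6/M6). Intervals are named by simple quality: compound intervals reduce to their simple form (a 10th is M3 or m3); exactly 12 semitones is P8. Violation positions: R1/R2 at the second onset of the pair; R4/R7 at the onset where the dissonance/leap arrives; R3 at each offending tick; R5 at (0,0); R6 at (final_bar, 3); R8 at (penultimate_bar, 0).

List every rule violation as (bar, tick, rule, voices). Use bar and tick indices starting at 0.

bar 0: v0=G3 v1=G4 downbeat P8
bar 1: v0=F3 v1=D4 downbeat M6
bar 2: v0=A3 v1=F4 downbeat m6
bar 3: v0=B3 v1=C5 downbeat m2
bar 4: v0=F3 v1=D4 downbeat M6
bar 5: v0=G3 v1=G4 downbeat P8
  -> R4 @ bar 3 tick 0 v(0, 1): B3/C5 m2 untreated
  -> R7 @ bar 4 tick 0 v(0,): B3->F3 leap 6st
  -> R7 @ bar 4 tick 0 v(1,): C5->D4 leap 10st
  -> R2 @ bar 5 tick 0 v(0, 1): F3/D4 M6 -> G3/G4 P8 similar

(3, 0, R4, (0, 1))
(4, 0, R7, (0,))
(4, 0, R7, (1,))
(5, 0, R2, (0, 1))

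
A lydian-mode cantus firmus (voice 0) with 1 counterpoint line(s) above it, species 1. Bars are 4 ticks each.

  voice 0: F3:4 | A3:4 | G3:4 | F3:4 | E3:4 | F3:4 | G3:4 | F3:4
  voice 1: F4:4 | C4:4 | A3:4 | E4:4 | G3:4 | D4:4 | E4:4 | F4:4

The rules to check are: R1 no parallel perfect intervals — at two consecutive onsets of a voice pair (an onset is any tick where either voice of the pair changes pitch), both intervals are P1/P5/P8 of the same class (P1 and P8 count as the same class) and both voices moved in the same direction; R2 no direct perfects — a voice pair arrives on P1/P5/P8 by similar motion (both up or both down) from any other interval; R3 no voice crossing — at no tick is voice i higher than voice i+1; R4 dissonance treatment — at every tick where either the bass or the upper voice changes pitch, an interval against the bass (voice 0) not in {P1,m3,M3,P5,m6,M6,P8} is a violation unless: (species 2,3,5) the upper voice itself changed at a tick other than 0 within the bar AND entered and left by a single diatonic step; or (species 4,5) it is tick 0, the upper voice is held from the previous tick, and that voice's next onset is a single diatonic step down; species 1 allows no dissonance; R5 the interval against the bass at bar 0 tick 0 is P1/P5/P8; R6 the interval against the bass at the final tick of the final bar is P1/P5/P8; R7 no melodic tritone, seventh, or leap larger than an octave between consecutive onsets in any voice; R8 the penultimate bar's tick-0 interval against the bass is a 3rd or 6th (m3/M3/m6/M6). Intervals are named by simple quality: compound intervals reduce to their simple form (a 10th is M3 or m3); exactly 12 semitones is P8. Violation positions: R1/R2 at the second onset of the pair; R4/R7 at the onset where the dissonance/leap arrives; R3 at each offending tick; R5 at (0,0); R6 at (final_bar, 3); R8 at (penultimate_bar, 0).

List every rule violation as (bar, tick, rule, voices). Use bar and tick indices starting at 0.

bar 0: v0=F3 v1=F4 downbeat P8
bar 1: v0=A3 v1=C4 downbeat m3
bar 2: v0=G3 v1=A3 downbeat M2
bar 3: v0=F3 v1=E4 downbeat M7
bar 4: v0=E3 v1=G3 downbeat m3
bar 5: v0=F3 v1=D4 downbeat M6
bar 6: v0=G3 v1=E4 downbeat M6
bar 7: v0=F3 v1=F4 downbeat P8
  -> R4 @ bar 2 tick 0 v(0, 1): G3/A3 M2 untreated
  -> R4 @ bar 3 tick 0 v(0, 1): F3/E4 M7 untreated

(2, 0, R4, (0, 1))
(3, 0, R4, (0, 1))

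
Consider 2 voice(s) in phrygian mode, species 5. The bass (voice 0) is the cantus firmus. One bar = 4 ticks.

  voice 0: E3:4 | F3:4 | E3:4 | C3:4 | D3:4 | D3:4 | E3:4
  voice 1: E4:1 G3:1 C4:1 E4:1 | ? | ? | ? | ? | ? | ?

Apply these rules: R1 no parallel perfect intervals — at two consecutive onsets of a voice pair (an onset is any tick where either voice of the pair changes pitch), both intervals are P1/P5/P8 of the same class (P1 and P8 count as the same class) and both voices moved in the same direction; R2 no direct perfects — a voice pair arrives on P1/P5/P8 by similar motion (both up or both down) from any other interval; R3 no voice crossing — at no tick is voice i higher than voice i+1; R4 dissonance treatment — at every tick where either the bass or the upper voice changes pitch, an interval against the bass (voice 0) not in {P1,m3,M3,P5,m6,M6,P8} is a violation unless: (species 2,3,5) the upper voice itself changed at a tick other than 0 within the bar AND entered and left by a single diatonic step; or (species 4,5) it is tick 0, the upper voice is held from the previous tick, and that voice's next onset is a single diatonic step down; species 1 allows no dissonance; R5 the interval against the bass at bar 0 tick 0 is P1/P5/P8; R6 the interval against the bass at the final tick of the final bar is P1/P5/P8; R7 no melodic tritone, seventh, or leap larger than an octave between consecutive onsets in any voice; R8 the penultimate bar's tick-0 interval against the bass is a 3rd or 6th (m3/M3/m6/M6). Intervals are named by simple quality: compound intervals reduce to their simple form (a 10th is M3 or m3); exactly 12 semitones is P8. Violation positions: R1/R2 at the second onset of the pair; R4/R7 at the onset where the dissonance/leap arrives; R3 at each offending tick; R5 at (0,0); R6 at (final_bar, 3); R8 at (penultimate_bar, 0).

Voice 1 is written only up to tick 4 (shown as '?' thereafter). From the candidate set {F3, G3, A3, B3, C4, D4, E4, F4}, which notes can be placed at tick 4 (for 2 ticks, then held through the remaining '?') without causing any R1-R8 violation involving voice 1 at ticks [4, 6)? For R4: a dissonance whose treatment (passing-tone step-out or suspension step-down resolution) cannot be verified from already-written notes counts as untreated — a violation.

F3: violates R7
G3: violates R4
A3: legal
B3: violates R4
C4: legal
D4: legal
E4: violates R4
F4: violates R1

{A3, C4, D4}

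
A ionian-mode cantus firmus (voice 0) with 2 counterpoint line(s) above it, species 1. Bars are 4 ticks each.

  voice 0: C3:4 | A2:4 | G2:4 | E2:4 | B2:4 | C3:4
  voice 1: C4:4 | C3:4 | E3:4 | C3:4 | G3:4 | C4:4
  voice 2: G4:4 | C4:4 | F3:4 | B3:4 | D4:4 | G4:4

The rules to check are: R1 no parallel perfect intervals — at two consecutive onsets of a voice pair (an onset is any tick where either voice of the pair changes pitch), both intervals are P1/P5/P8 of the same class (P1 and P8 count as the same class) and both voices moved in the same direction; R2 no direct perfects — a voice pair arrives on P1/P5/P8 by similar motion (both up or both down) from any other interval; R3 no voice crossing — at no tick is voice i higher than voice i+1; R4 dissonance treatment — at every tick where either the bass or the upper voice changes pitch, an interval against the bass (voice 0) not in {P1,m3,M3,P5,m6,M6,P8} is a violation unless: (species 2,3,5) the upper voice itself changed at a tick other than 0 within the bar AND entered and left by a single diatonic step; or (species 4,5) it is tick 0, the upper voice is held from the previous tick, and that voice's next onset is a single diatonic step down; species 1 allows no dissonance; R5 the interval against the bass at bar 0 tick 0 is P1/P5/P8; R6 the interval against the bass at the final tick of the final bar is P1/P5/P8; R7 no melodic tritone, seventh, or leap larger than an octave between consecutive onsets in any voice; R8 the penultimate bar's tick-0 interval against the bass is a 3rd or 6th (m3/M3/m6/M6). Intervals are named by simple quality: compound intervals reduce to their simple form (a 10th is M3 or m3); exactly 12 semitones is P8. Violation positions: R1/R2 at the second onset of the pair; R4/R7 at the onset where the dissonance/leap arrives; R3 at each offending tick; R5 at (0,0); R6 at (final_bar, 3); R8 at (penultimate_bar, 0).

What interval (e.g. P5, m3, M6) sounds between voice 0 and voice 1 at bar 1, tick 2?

voice 0=A2 voice 1=C3 -> m3

m3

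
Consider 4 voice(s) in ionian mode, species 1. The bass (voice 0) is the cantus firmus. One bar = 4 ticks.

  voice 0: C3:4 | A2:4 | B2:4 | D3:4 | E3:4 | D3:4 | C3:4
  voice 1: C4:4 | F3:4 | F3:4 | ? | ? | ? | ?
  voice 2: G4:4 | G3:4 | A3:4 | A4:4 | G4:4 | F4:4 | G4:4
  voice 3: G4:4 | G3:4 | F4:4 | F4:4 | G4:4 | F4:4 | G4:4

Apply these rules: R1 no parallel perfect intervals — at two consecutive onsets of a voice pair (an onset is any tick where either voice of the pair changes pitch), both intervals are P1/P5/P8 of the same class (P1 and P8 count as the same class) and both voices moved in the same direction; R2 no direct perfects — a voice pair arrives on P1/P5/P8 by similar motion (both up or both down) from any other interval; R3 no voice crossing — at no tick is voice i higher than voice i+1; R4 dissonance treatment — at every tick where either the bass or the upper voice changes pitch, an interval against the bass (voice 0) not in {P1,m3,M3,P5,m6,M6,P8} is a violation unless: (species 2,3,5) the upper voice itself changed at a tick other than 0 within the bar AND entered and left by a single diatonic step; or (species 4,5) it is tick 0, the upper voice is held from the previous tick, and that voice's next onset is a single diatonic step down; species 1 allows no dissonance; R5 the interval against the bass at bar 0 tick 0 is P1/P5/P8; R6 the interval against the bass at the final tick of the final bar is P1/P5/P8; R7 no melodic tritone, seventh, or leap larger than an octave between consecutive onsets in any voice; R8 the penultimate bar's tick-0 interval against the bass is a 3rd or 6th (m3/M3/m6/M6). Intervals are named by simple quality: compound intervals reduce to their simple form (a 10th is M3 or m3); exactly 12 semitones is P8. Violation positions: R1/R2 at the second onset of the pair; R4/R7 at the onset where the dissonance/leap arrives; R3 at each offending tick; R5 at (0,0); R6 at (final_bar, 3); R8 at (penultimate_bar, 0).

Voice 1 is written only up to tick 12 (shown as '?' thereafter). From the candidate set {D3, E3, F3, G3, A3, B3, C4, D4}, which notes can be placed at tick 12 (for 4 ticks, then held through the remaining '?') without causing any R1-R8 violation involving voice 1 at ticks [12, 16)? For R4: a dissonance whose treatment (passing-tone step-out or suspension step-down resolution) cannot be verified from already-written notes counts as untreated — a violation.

{D3, F3}

D3: legal
E3: violates R4
F3: legal
G3: violates R4
A3: violates R2
B3: violates R7
C4: violates R4
D4: violates R2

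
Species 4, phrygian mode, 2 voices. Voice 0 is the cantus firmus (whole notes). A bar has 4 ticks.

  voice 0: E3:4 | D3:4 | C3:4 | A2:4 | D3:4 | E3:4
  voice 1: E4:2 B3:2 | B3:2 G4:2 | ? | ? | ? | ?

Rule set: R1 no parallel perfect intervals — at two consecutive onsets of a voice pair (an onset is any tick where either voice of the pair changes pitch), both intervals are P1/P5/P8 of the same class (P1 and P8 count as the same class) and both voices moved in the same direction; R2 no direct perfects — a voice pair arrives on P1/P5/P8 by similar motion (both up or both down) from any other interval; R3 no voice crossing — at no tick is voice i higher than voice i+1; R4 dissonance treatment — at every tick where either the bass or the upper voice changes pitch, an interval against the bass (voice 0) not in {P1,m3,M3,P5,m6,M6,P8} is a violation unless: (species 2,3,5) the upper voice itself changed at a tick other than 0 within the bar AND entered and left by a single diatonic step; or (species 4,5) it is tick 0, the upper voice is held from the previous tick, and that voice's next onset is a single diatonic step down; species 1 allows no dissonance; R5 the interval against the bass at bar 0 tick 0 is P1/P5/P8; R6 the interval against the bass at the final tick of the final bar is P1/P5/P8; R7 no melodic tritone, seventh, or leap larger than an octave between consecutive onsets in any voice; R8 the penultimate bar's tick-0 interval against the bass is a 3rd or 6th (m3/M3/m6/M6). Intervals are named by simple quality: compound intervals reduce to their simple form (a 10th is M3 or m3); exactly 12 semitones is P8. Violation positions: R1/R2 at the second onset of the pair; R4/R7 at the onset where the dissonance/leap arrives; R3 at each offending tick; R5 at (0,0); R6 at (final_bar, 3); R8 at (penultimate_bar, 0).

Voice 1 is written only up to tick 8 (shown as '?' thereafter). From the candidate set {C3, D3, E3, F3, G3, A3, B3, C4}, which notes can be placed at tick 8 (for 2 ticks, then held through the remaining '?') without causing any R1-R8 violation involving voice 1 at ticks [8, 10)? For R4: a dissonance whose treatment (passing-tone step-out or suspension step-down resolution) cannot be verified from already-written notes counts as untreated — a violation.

{}

C3: violates R2,R7
D3: violates R4,R7
E3: violates R7
F3: violates R4,R7
G3: violates R2
A3: violates R7
B3: violates R4
C4: violates R2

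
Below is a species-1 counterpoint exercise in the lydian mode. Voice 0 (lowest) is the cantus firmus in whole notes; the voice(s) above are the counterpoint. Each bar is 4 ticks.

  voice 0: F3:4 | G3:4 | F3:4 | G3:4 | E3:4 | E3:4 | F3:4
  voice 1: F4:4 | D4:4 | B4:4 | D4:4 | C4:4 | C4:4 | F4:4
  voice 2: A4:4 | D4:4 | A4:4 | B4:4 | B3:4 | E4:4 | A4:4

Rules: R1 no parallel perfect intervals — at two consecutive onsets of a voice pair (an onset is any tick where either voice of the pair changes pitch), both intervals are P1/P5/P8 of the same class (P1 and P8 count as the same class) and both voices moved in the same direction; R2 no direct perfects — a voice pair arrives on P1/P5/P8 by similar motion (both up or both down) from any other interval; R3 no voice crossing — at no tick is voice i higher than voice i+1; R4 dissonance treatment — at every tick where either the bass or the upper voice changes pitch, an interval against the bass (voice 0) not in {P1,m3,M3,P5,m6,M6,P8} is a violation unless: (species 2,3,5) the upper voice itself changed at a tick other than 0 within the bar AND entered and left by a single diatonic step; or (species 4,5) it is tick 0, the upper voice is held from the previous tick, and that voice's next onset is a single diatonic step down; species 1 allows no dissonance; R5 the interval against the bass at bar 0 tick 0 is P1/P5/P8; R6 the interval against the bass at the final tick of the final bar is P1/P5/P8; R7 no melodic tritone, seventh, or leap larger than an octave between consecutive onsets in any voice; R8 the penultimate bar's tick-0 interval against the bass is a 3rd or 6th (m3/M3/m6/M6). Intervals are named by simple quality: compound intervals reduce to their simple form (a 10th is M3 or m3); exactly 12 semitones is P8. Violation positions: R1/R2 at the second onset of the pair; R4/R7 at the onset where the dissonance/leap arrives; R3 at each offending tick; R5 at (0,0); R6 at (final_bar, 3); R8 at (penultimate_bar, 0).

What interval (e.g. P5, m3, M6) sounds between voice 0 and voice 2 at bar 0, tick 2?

M3

voice 0=F3 voice 2=A4 -> M3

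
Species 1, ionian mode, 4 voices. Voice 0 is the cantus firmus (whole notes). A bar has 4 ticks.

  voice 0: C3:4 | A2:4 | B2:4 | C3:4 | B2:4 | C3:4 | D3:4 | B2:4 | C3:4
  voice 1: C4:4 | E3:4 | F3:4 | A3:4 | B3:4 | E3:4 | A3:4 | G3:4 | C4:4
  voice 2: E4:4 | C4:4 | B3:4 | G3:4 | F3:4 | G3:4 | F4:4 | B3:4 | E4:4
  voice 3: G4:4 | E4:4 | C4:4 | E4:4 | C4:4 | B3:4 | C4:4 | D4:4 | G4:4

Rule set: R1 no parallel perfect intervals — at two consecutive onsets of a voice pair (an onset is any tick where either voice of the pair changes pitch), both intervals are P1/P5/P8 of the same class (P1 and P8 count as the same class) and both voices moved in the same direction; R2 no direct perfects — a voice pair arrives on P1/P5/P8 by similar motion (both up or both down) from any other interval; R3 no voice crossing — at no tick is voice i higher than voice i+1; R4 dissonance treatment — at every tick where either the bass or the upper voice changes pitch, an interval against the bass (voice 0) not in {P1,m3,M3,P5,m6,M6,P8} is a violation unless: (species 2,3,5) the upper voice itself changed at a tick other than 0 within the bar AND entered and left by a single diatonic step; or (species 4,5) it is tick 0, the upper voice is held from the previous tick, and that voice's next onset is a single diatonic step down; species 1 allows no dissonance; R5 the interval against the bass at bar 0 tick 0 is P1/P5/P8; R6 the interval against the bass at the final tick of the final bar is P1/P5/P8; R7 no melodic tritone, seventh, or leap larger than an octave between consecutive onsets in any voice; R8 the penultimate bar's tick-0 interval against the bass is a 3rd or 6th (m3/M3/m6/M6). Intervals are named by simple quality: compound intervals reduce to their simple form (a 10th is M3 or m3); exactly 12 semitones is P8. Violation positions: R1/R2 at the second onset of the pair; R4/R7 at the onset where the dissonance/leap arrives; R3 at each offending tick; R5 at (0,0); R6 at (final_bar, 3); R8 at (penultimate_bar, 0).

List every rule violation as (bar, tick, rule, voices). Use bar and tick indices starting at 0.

bar 0: v0=C3 v1=C4 v2=E4 v3=G4 downbeat P5
bar 1: v0=A2 v1=E3 v2=C4 v3=E4 downbeat P5
bar 2: v0=B2 v1=F3 v2=B3 v3=C4 downbeat m2
bar 3: v0=C3 v1=A3 v2=G3 v3=E4 downbeat M3
bar 4: v0=B2 v1=B3 v2=F3 v3=C4 downbeat m2
bar 5: v0=C3 v1=E3 v2=G3 v3=B3 downbeat M7
bar 6: v0=D3 v1=A3 v2=F4 v3=C4 downbeat m7
bar 7: v0=B2 v1=G3 v2=B3 v3=D4 downbeat m3
bar 8: v0=C3 v1=C4 v2=E4 v3=G4 downbeat P5
  -> R5 @ bar 0 tick 0 v(0, 2): opens on M3
  -> R1 @ bar 1 tick 0 v(0, 3): C3/G4 P5 -> A2/E4 P5 similar
  -> R2 @ bar 1 tick 0 v(0, 1): C3/C4 P8 -> A2/E3 P5 similar
  -> R2 @ bar 1 tick 0 v(1, 3): C4/G4 P5 -> E3/E4 P8 similar
  -> R4 @ bar 2 tick 0 v(0, 1): B2/F3 TT untreated
  -> R4 @ bar 2 tick 0 v(0, 3): B2/C4 m2 untreated
  -> R1 @ bar 3 tick 0 v(1, 3): F3/C4 P5 -> A3/E4 P5 similar
  -> R3 @ bar 3 tick 0 v(1, 2): A3 above G3
  -> R3 @ bar 3 tick 1 v(1, 2): A3 above G3
  -> R3 @ bar 3 tick 2 v(1, 2): A3 above G3
  -> R3 @ bar 3 tick 3 v(1, 2): A3 above G3
  -> R2 @ bar 4 tick 0 v(2, 3): G3/E4 M6 -> F3/C4 P5 similar
  -> R3 @ bar 4 tick 0 v(1, 2): B3 above F3
  -> R4 @ bar 4 tick 0 v(0, 2): B2/F3 TT untreated
  -> R4 @ bar 4 tick 0 v(0, 3): B2/C4 m2 untreated
  -> R3 @ bar 4 tick 1 v(1, 2): B3 above F3
  -> R3 @ bar 4 tick 2 v(1, 2): B3 above F3
  -> R3 @ bar 4 tick 3 v(1, 2): B3 above F3
  -> R2 @ bar 5 tick 0 v(0, 2): B2/F3 TT -> C3/G3 P5 similar
  -> R2 @ bar 5 tick 0 v(1, 3): B3/C4 m2 -> E3/B3 P5 similar
  -> R4 @ bar 5 tick 0 v(0, 3): C3/B3 M7 untreated
  -> R2 @ bar 6 tick 0 v(0, 1): C3/E3 M3 -> D3/A3 P5 similar
  -> R3 @ bar 6 tick 0 v(2, 3): F4 above C4
  -> R4 @ bar 6 tick 0 v(0, 3): D3/C4 m7 untreated
  -> R7 @ bar 6 tick 0 v(2,): G3->F4 leap 10st
  -> R3 @ bar 6 tick 1 v(2, 3): F4 above C4
  -> R3 @ bar 6 tick 2 v(2, 3): F4 above C4
  -> R3 @ bar 6 tick 3 v(2, 3): F4 above C4
  -> R2 @ bar 7 tick 0 v(0, 2): D3/F4 m3 -> B2/B3 P8 similar
  -> R7 @ bar 7 tick 0 v(2,): F4->B3 leap 6st
  -> R8 @ bar 7 tick 0 v(0, 2): penult P8 not 3rd/6th
  -> R1 @ bar 8 tick 0 v(1, 3): G3/D4 P5 -> C4/G4 P5 similar
  -> R2 @ bar 8 tick 0 v(0, 1): B2/G3 m6 -> C3/C4 P8 similar
  -> R2 @ bar 8 tick 0 v(0, 3): B2/D4 m3 -> C3/G4 P5 similar
  -> R6 @ bar 8 tick 3 v(0, 2): closes on M3

(0, 0, R5, (0, 2))
(1, 0, R1, (0, 3))
(1, 0, R2, (0, 1))
(1, 0, R2, (1, 3))
(2, 0, R4, (0, 1))
(2, 0, R4, (0, 3))
(3, 0, R1, (1, 3))
(3, 0, R3, (1, 2))
(3, 1, R3, (1, 2))
(3, 2, R3, (1, 2))
(3, 3, R3, (1, 2))
(4, 0, R2, (2, 3))
(4, 0, R3, (1, 2))
(4, 0, R4, (0, 2))
(4, 0, R4, (0, 3))
(4, 1, R3, (1, 2))
(4, 2, R3, (1, 2))
(4, 3, R3, (1, 2))
(5, 0, R2, (0, 2))
(5, 0, R2, (1, 3))
(5, 0, R4, (0, 3))
(6, 0, R2, (0, 1))
(6, 0, R3, (2, 3))
(6, 0, R4, (0, 3))
(6, 0, R7, (2,))
(6, 1, R3, (2, 3))
(6, 2, R3, (2, 3))
(6, 3, R3, (2, 3))
(7, 0, R2, (0, 2))
(7, 0, R7, (2,))
(7, 0, R8, (0, 2))
(8, 0, R1, (1, 3))
(8, 0, R2, (0, 1))
(8, 0, R2, (0, 3))
(8, 3, R6, (0, 2))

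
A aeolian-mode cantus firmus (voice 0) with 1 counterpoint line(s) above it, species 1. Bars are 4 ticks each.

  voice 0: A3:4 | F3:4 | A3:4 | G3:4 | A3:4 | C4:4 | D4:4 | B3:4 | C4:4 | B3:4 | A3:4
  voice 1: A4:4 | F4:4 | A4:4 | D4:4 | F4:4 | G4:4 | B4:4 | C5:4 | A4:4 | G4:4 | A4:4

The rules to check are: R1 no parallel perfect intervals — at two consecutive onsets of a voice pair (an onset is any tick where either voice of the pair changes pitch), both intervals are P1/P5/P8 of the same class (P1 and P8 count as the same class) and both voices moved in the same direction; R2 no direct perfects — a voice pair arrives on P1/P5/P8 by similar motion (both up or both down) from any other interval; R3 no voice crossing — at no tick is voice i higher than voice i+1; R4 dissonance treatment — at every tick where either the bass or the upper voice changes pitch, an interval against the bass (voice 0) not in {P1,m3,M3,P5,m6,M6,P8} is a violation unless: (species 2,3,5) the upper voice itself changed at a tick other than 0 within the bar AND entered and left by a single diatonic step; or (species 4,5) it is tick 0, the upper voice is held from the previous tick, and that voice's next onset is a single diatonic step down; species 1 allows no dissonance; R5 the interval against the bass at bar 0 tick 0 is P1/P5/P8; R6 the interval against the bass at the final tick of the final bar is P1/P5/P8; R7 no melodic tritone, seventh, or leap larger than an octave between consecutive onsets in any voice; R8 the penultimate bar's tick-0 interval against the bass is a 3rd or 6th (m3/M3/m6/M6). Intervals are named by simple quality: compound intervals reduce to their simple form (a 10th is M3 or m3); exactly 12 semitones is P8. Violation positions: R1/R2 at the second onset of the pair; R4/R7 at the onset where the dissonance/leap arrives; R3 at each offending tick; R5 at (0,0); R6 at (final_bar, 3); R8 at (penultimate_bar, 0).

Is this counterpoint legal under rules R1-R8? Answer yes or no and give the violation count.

bar 0: v0=A3 v1=A4 (P8)
bar 1: v0=F3 v1=F4 (P8)
bar 2: v0=A3 v1=A4 (P8)
bar 3: v0=G3 v1=D4 (P5)
bar 4: v0=A3 v1=F4 (m6)
bar 5: v0=C4 v1=G4 (P5)
bar 6: v0=D4 v1=B4 (M6)
bar 7: v0=B3 v1=C5 (m2)
bar 8: v0=C4 v1=A4 (M6)
bar 9: v0=B3 v1=G4 (m6)
bar 10: v0=A3 v1=A4 (P8)
  R1 @ bar1.0: A3/A4 P8 -> F3/F4 P8 similar
  R1 @ bar2.0: F3/F4 P8 -> A3/A4 P8 similar
  R2 @ bar3.0: A3/A4 P8 -> G3/D4 P5 similar
  R2 @ bar5.0: A3/F4 m6 -> C4/G4 P5 similar
  R4 @ bar7.0: B3/C5 m2 untreated

No (5 violations)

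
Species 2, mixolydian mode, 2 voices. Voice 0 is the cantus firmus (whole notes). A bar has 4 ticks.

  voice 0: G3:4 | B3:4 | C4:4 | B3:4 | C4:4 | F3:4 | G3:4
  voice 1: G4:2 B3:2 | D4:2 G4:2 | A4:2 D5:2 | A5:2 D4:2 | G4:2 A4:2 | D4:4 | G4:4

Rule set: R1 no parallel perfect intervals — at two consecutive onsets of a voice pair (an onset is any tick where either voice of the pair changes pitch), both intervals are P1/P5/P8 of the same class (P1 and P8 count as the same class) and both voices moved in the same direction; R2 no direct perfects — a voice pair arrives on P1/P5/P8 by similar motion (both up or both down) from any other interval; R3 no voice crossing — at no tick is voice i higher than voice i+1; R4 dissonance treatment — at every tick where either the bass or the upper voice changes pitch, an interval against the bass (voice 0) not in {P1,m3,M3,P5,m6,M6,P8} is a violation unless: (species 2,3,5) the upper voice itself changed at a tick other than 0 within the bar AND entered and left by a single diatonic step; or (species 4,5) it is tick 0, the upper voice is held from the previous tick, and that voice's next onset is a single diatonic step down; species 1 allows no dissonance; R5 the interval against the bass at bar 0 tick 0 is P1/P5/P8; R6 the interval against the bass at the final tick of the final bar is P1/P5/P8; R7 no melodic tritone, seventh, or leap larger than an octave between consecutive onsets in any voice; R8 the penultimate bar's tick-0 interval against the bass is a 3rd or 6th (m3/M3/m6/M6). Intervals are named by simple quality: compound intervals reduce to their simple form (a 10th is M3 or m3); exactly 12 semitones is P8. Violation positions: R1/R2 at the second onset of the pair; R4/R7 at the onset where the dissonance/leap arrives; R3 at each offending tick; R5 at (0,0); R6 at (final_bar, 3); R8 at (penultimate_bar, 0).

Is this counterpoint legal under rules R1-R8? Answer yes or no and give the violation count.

No (5 violations)

bar 0: v0=G3 v1=G4 (P8)
bar 1: v0=B3 v1=D4 (m3)
bar 2: v0=C4 v1=A4 (M6)
bar 3: v0=B3 v1=A5 (m7)
bar 4: v0=C4 v1=G4 (P5)
bar 5: v0=F3 v1=D4 (M6)
bar 6: v0=G3 v1=G4 (P8)
  R4 @ bar2.2: C4/D5 M2 untreated
  R4 @ bar3.0: B3/A5 m7 untreated
  R7 @ bar3.2: A5->D4 leap 19st
  R2 @ bar4.0: B3/D4 m3 -> C4/G4 P5 similar
  R2 @ bar6.0: F3/D4 M6 -> G3/G4 P8 similar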